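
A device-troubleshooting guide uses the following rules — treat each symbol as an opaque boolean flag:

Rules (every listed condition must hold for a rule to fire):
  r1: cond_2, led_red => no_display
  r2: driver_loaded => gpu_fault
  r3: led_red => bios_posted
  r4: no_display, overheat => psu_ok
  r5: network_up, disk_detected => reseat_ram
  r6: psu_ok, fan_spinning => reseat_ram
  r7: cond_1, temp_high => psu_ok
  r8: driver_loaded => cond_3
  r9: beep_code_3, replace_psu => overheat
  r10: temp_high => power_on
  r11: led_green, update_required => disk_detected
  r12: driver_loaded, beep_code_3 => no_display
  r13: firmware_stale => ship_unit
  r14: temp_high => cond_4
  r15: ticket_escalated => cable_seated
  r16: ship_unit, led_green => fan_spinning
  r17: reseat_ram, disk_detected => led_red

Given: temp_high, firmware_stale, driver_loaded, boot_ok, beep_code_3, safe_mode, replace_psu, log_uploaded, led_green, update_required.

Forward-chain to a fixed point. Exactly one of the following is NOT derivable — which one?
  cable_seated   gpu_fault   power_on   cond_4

cable_seated

Round 1: r2 [driver_loaded => gpu_fault]; r8 [driver_loaded => cond_3]; r9 [beep_code_3, replace_psu => overheat]; r10 [temp_high => power_on]; r11 [led_green, update_required => disk_detected]; r12 [driver_loaded, beep_code_3 => no_display]; r13 [firmware_stale => ship_unit]; r14 [temp_high => cond_4]. Adds gpu_fault, cond_3, overheat, power_on, disk_detected, no_display, ship_unit, cond_4.
Round 2: r4 [no_display, overheat => psu_ok]; r16 [ship_unit, led_green => fan_spinning]. Adds psu_ok, fan_spinning.
Round 3: r6 [psu_ok, fan_spinning => reseat_ram]. Adds reseat_ram.
Round 4: r17 [reseat_ram, disk_detected => led_red]. Adds led_red.
Round 5: r3 [led_red => bios_posted]. Adds bios_posted.
Derived: power_on (round 1), cond_4 (round 1), gpu_fault (round 1). cable_seated never appears in any round.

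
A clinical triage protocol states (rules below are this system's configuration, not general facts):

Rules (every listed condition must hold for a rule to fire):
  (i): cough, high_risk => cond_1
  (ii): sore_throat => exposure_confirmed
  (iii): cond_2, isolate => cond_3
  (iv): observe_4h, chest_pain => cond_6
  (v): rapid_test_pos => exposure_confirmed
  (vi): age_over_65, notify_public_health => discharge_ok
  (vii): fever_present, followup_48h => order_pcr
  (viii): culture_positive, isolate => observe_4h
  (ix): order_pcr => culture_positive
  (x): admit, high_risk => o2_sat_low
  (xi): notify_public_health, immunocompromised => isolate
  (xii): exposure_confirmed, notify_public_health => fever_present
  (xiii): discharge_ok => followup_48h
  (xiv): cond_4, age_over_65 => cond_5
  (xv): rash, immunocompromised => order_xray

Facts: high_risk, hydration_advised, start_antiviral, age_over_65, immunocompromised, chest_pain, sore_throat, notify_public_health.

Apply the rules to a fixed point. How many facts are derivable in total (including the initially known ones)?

[1] (ii) [sore_throat => exposure_confirmed]; (vi) [age_over_65, notify_public_health => discharge_ok]; (xi) [notify_public_health, immunocompromised => isolate]. ⇒ new: exposure_confirmed, discharge_ok, isolate.
[2] (xii) [exposure_confirmed, notify_public_health => fever_present]; (xiii) [discharge_ok => followup_48h]. ⇒ new: fever_present, followup_48h.
[3] (vii) [fever_present, followup_48h => order_pcr]. ⇒ new: order_pcr.
[4] (ix) [order_pcr => culture_positive]. ⇒ new: culture_positive.
[5] (viii) [culture_positive, isolate => observe_4h]. ⇒ new: observe_4h.
[6] (iv) [observe_4h, chest_pain => cond_6]. ⇒ new: cond_6.
Closure: {age_over_65, chest_pain, cond_6, culture_positive, discharge_ok, exposure_confirmed, fever_present, followup_48h, high_risk, hydration_advised, immunocompromised, isolate, notify_public_health, observe_4h, order_pcr, sore_throat, start_antiviral} — 17 facts.

17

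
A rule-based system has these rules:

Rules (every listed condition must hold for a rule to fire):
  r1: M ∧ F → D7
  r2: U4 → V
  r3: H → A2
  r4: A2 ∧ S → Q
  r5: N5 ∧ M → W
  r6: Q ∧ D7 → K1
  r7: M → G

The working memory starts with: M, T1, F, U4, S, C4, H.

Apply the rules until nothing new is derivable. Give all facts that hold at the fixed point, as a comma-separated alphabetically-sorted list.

A2, C4, D7, F, G, H, K1, M, Q, S, T1, U4, V

Round 1 fires r1, r2, r3, r7, giving D7, V, A2, G.
Round 2 fires r4, giving Q.
Round 3 fires r6, giving K1.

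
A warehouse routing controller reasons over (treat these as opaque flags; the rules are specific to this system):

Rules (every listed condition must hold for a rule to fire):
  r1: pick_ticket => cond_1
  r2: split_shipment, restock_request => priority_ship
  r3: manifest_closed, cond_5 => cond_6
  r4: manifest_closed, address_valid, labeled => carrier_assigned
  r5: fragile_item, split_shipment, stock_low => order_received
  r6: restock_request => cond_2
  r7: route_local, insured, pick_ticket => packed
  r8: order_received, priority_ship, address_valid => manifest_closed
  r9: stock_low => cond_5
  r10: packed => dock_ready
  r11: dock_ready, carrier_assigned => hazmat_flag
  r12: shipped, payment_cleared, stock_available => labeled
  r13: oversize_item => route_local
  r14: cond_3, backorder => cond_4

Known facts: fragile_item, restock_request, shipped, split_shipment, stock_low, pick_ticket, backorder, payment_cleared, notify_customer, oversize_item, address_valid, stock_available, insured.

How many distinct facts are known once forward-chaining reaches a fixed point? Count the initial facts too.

26

Round 1 — r1, r2, r5, r6, r9, r12, r13, derive cond_1, priority_ship, order_received, cond_2, cond_5, labeled, route_local.
Round 2 — r7, r8, derive packed, manifest_closed.
Round 3 — r3, r4, r10, derive cond_6, carrier_assigned, dock_ready.
Round 4 — r11, derive hazmat_flag.
Closure: {address_valid, backorder, carrier_assigned, cond_1, cond_2, cond_5, cond_6, dock_ready, fragile_item, hazmat_flag, insured, labeled, manifest_closed, notify_customer, order_received, oversize_item, packed, payment_cleared, pick_ticket, priority_ship, restock_request, route_local, shipped, split_shipment, stock_available, stock_low} — 26 facts.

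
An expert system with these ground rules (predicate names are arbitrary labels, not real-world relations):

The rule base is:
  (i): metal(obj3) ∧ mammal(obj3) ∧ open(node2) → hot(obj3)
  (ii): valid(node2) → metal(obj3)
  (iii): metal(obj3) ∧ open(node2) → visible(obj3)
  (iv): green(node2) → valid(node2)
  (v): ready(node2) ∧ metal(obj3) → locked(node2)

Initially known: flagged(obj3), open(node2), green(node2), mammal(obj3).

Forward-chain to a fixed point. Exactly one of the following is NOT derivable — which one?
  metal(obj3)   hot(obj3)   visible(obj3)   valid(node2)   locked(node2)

[1] (iv) [green(node2) → valid(node2)]. ⇒ new: valid(node2).
[2] (ii) [valid(node2) → metal(obj3)]. ⇒ new: metal(obj3).
[3] (i) [metal(obj3) ∧ mammal(obj3) ∧ open(node2) → hot(obj3)]; (iii) [metal(obj3) ∧ open(node2) → visible(obj3)]. ⇒ new: hot(obj3), visible(obj3).
Derived: metal(obj3) (round 2), visible(obj3) (round 3), valid(node2) (round 1), hot(obj3) (round 3). locked(node2) never appears in any round.

locked(node2)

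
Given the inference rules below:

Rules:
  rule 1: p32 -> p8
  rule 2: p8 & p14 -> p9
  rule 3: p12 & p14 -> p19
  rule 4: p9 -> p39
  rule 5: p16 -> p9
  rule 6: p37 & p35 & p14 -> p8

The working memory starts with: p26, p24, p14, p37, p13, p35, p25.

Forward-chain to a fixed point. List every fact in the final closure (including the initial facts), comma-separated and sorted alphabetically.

Round 1 fires rule 6, giving p8.
Round 2 fires rule 2, giving p9.
Round 3 fires rule 4, giving p39.

p13, p14, p24, p25, p26, p35, p37, p39, p8, p9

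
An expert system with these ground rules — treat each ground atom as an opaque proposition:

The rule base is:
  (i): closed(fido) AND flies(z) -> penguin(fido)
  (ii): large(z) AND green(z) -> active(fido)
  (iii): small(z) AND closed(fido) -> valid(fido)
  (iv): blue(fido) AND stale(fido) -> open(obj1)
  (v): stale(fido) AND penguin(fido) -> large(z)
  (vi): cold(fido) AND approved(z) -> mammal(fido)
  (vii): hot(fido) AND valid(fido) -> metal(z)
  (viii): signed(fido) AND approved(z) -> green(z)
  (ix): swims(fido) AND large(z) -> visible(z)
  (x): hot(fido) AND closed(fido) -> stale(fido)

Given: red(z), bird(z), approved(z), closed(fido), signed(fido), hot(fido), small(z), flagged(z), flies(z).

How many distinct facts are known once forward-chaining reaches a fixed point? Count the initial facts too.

Round 1: (i) [closed(fido) AND flies(z) -> penguin(fido)]; (iii) [small(z) AND closed(fido) -> valid(fido)]; (viii) [signed(fido) AND approved(z) -> green(z)]; (x) [hot(fido) AND closed(fido) -> stale(fido)]. Adds penguin(fido), valid(fido), green(z), stale(fido).
Round 2: (v) [stale(fido) AND penguin(fido) -> large(z)]; (vii) [hot(fido) AND valid(fido) -> metal(z)]. Adds large(z), metal(z).
Round 3: (ii) [large(z) AND green(z) -> active(fido)]. Adds active(fido).
Closure: {active(fido), approved(z), bird(z), closed(fido), flagged(z), flies(z), green(z), hot(fido), large(z), metal(z), penguin(fido), red(z), signed(fido), small(z), stale(fido), valid(fido)} — 16 facts.

16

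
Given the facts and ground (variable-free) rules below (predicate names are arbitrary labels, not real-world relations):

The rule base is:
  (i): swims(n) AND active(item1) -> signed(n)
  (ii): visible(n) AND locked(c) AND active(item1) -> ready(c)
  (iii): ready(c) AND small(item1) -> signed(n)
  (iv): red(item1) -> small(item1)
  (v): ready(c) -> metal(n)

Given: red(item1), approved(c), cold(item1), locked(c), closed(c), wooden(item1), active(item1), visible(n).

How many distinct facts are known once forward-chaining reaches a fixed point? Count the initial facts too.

12

Round 1: (ii) [visible(n) AND locked(c) AND active(item1) -> ready(c)]; (iv) [red(item1) -> small(item1)]. Adds ready(c), small(item1).
Round 2: (iii) [ready(c) AND small(item1) -> signed(n)]; (v) [ready(c) -> metal(n)]. Adds signed(n), metal(n).
Closure: {active(item1), approved(c), closed(c), cold(item1), locked(c), metal(n), ready(c), red(item1), signed(n), small(item1), visible(n), wooden(item1)} — 12 facts.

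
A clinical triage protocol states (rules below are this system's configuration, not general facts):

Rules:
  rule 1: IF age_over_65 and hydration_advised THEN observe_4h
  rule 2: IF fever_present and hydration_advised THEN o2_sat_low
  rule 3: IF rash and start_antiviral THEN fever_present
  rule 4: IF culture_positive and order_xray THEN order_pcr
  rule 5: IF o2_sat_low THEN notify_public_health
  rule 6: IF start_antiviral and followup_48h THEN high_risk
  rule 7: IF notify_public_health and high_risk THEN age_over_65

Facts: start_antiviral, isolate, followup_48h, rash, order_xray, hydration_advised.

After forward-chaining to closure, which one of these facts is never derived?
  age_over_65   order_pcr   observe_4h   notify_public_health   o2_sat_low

order_pcr

[1] rule 3 [IF rash and start_antiviral THEN fever_present]; rule 6 [IF start_antiviral and followup_48h THEN high_risk]. ⇒ new: fever_present, high_risk.
[2] rule 2 [IF fever_present and hydration_advised THEN o2_sat_low]. ⇒ new: o2_sat_low.
[3] rule 5 [IF o2_sat_low THEN notify_public_health]. ⇒ new: notify_public_health.
[4] rule 7 [IF notify_public_health and high_risk THEN age_over_65]. ⇒ new: age_over_65.
[5] rule 1 [IF age_over_65 and hydration_advised THEN observe_4h]. ⇒ new: observe_4h.
Derived: observe_4h (round 5), o2_sat_low (round 2), notify_public_health (round 3), age_over_65 (round 4). order_pcr never appears in any round.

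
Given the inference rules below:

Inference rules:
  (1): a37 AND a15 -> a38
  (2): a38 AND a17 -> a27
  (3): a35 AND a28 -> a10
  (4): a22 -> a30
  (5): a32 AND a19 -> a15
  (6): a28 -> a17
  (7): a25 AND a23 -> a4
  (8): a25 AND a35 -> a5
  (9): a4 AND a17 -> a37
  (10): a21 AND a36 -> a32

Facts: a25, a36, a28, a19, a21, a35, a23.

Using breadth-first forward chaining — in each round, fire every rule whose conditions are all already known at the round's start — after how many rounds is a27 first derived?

4

Round 1: (3) [a35 AND a28 -> a10]; (6) [a28 -> a17]; (7) [a25 AND a23 -> a4]; (8) [a25 AND a35 -> a5]; (10) [a21 AND a36 -> a32]. New: a10, a17, a4, a5, a32.
Round 2: (5) [a32 AND a19 -> a15]; (9) [a4 AND a17 -> a37]. New: a15, a37.
Round 3: (1) [a37 AND a15 -> a38]. New: a38.
Round 4: (2) [a38 AND a17 -> a27]. New: a27.
a27 first appears in round 4.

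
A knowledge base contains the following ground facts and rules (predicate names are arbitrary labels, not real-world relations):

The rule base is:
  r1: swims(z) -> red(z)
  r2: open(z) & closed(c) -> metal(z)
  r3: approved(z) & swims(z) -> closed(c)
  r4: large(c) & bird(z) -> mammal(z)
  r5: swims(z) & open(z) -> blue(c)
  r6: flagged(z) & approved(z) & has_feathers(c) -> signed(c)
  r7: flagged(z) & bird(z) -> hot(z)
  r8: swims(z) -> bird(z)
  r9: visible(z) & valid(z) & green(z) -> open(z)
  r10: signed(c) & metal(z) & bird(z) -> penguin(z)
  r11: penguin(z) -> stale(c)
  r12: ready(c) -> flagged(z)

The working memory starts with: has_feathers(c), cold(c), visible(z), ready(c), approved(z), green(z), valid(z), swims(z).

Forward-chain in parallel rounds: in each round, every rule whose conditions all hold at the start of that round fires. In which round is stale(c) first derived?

[1] r1 [swims(z) -> red(z)]; r3 [approved(z) & swims(z) -> closed(c)]; r8 [swims(z) -> bird(z)]; r9 [visible(z) & valid(z) & green(z) -> open(z)]; r12 [ready(c) -> flagged(z)]. ⇒ new: red(z), closed(c), bird(z), open(z), flagged(z).
[2] r2 [open(z) & closed(c) -> metal(z)]; r5 [swims(z) & open(z) -> blue(c)]; r6 [flagged(z) & approved(z) & has_feathers(c) -> signed(c)]; r7 [flagged(z) & bird(z) -> hot(z)]. ⇒ new: metal(z), blue(c), signed(c), hot(z).
[3] r10 [signed(c) & metal(z) & bird(z) -> penguin(z)]. ⇒ new: penguin(z).
[4] r11 [penguin(z) -> stale(c)]. ⇒ new: stale(c).
stale(c) first appears in round 4.

4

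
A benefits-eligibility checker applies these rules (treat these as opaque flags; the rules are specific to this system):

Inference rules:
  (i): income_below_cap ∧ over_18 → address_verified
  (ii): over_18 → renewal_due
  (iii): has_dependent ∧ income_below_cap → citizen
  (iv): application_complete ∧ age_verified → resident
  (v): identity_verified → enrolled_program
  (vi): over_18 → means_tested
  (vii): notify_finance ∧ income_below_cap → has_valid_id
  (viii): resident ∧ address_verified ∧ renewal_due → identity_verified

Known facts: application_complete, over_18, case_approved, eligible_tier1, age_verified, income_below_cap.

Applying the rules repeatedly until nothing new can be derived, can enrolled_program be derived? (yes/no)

Round 1 — (i), (ii), (iv), (vi), derive address_verified, renewal_due, resident, means_tested.
Round 2 — (viii), derive identity_verified.
Round 3 — (v), derive enrolled_program.
enrolled_program appears in round 3, so it is derivable.

yes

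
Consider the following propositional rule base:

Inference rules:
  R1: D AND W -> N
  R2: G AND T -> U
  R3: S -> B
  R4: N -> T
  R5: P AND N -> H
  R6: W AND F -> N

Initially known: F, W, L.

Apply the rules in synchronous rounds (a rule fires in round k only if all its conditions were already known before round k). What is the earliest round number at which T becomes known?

2

[1] R6 [W AND F -> N]. ⇒ new: N.
[2] R4 [N -> T]. ⇒ new: T.
T first appears in round 2.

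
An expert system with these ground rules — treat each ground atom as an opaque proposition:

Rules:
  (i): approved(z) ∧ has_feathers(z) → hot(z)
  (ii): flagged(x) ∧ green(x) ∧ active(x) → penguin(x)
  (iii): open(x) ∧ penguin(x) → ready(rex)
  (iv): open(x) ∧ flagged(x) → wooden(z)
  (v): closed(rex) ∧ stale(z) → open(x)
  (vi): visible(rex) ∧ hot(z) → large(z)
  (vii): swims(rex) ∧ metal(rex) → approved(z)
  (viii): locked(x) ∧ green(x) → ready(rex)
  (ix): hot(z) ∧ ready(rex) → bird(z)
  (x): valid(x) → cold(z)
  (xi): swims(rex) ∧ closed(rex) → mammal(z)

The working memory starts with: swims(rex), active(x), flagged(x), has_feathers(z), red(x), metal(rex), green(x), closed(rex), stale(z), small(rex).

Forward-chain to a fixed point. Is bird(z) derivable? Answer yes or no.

yes

Round 1: (ii) [flagged(x) ∧ green(x) ∧ active(x) → penguin(x)]; (v) [closed(rex) ∧ stale(z) → open(x)]; (vii) [swims(rex) ∧ metal(rex) → approved(z)]; (xi) [swims(rex) ∧ closed(rex) → mammal(z)]. Adds penguin(x), open(x), approved(z), mammal(z).
Round 2: (i) [approved(z) ∧ has_feathers(z) → hot(z)]; (iii) [open(x) ∧ penguin(x) → ready(rex)]; (iv) [open(x) ∧ flagged(x) → wooden(z)]. Adds hot(z), ready(rex), wooden(z).
Round 3: (ix) [hot(z) ∧ ready(rex) → bird(z)]. Adds bird(z).
bird(z) appears in round 3, so it is derivable.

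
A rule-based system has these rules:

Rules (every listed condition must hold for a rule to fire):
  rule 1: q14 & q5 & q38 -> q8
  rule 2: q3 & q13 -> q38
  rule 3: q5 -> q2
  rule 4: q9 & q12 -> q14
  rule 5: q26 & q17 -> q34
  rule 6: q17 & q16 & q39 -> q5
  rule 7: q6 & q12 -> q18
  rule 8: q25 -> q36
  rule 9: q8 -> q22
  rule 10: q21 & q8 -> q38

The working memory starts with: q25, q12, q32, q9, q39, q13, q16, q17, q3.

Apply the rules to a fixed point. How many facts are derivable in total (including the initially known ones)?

Round 1: rule 2 [q3 & q13 -> q38]; rule 4 [q9 & q12 -> q14]; rule 6 [q17 & q16 & q39 -> q5]; rule 8 [q25 -> q36]. New: q38, q14, q5, q36.
Round 2: rule 1 [q14 & q5 & q38 -> q8]; rule 3 [q5 -> q2]. New: q8, q2.
Round 3: rule 9 [q8 -> q22]. New: q22.
Closure: {q12, q13, q14, q16, q17, q2, q22, q25, q3, q32, q36, q38, q39, q5, q8, q9} — 16 facts.

16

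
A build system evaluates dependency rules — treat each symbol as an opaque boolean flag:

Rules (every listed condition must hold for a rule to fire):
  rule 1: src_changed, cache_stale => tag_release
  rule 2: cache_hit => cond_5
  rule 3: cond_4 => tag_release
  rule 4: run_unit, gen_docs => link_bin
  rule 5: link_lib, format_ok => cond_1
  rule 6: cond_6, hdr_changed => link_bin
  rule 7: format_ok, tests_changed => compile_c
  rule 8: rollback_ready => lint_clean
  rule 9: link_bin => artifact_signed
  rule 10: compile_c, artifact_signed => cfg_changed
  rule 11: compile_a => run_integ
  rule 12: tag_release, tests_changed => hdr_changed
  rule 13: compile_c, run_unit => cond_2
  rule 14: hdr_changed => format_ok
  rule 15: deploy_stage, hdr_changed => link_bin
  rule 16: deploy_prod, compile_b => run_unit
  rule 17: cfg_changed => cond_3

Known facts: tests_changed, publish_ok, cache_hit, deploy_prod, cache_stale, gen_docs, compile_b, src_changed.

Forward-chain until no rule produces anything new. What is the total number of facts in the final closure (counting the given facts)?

19

Round 1 — rule 1, rule 2, rule 16, derive tag_release, cond_5, run_unit.
Round 2 — rule 4, rule 12, derive link_bin, hdr_changed.
Round 3 — rule 9, rule 14, derive artifact_signed, format_ok.
Round 4 — rule 7, derive compile_c.
Round 5 — rule 10, rule 13, derive cfg_changed, cond_2.
Round 6 — rule 17, derive cond_3.
Closure: {artifact_signed, cache_hit, cache_stale, cfg_changed, compile_b, compile_c, cond_2, cond_3, cond_5, deploy_prod, format_ok, gen_docs, hdr_changed, link_bin, publish_ok, run_unit, src_changed, tag_release, tests_changed} — 19 facts.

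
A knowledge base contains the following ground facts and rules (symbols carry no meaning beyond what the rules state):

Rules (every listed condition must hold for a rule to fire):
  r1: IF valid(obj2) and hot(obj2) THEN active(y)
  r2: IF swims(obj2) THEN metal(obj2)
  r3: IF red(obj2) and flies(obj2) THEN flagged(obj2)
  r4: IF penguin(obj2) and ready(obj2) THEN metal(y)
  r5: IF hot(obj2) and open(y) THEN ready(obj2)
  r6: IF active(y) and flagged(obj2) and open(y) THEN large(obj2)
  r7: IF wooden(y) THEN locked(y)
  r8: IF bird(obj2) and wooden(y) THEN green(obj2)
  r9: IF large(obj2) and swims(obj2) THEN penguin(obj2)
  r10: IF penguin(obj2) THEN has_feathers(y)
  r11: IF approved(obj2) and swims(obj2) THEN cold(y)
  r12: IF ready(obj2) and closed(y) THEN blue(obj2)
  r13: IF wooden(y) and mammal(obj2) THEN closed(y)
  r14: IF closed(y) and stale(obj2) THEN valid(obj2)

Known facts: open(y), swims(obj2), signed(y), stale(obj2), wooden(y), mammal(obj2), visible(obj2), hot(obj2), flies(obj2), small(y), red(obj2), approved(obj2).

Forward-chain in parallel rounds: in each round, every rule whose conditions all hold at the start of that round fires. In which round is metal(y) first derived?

6

Round 1 fires r2, r3, r5, r7, r11, r13, giving metal(obj2), flagged(obj2), ready(obj2), locked(y), cold(y), closed(y).
Round 2 fires r12, r14, giving blue(obj2), valid(obj2).
Round 3 fires r1, giving active(y).
Round 4 fires r6, giving large(obj2).
Round 5 fires r9, giving penguin(obj2).
Round 6 fires r4, r10, giving metal(y), has_feathers(y).
metal(y) first appears in round 6.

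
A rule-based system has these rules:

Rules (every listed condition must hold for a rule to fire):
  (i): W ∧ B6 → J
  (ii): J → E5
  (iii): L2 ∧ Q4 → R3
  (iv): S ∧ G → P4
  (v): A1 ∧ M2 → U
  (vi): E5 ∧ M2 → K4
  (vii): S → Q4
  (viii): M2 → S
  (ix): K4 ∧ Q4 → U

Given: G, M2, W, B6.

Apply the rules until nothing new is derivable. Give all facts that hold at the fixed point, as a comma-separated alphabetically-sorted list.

B6, E5, G, J, K4, M2, P4, Q4, S, U, W

Round 1: (i) [W ∧ B6 → J]; (viii) [M2 → S]. Adds J, S.
Round 2: (ii) [J → E5]; (iv) [S ∧ G → P4]; (vii) [S → Q4]. Adds E5, P4, Q4.
Round 3: (vi) [E5 ∧ M2 → K4]. Adds K4.
Round 4: (ix) [K4 ∧ Q4 → U]. Adds U.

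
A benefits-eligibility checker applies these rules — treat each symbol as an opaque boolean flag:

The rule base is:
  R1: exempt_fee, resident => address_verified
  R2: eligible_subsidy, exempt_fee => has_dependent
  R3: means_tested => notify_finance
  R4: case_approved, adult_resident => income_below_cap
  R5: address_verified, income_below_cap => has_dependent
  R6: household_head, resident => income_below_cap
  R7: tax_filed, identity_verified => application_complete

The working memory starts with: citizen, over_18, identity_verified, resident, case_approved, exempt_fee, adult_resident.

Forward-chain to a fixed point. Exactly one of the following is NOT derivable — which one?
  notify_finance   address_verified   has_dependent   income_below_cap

notify_finance

Round 1 fires R1, R4, giving address_verified, income_below_cap.
Round 2 fires R5, giving has_dependent.
Derived: has_dependent (round 2), income_below_cap (round 1), address_verified (round 1). notify_finance never appears in any round.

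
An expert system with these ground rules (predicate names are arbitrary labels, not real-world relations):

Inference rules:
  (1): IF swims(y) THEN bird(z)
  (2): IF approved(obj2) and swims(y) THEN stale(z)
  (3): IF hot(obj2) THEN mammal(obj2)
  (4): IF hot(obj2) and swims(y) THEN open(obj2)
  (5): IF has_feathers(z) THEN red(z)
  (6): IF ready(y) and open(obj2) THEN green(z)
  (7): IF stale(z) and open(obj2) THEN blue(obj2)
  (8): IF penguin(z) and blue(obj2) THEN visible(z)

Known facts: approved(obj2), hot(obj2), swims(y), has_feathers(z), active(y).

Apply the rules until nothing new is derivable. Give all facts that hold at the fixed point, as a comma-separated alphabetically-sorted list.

active(y), approved(obj2), bird(z), blue(obj2), has_feathers(z), hot(obj2), mammal(obj2), open(obj2), red(z), stale(z), swims(y)

Round 1 fires (1), (2), (3), (4), (5), giving bird(z), stale(z), mammal(obj2), open(obj2), red(z).
Round 2 fires (7), giving blue(obj2).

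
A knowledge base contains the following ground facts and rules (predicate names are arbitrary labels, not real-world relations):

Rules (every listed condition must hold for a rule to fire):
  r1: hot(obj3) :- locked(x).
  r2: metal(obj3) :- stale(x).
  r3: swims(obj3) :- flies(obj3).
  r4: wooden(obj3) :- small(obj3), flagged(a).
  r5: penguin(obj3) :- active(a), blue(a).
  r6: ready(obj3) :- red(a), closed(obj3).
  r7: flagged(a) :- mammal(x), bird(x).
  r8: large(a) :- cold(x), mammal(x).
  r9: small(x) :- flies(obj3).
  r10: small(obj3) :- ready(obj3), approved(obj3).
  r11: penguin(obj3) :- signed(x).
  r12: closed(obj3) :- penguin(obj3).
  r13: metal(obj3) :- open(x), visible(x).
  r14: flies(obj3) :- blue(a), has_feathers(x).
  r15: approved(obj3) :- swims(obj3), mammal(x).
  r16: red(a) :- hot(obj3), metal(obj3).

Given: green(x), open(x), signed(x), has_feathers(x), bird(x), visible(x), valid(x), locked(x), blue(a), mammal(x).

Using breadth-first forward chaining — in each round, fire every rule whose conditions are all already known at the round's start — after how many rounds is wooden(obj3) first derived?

5

Round 1 fires r1, r7, r11, r13, r14, giving hot(obj3), flagged(a), penguin(obj3), metal(obj3), flies(obj3).
Round 2 fires r3, r9, r12, r16, giving swims(obj3), small(x), closed(obj3), red(a).
Round 3 fires r6, r15, giving ready(obj3), approved(obj3).
Round 4 fires r10, giving small(obj3).
Round 5 fires r4, giving wooden(obj3).
wooden(obj3) first appears in round 5.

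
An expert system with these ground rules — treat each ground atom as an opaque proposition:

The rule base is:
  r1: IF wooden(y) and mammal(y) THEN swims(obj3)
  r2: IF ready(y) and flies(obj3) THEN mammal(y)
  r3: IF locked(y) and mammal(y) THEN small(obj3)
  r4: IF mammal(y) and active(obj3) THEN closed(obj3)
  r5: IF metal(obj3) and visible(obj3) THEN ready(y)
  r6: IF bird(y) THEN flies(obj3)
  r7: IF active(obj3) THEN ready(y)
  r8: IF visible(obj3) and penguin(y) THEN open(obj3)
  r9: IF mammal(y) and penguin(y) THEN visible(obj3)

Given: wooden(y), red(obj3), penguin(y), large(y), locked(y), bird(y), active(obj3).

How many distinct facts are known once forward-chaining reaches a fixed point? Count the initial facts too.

Round 1 fires r6, r7, giving flies(obj3), ready(y).
Round 2 fires r2, giving mammal(y).
Round 3 fires r1, r3, r4, r9, giving swims(obj3), small(obj3), closed(obj3), visible(obj3).
Round 4 fires r8, giving open(obj3).
Closure: {active(obj3), bird(y), closed(obj3), flies(obj3), large(y), locked(y), mammal(y), open(obj3), penguin(y), ready(y), red(obj3), small(obj3), swims(obj3), visible(obj3), wooden(y)} — 15 facts.

15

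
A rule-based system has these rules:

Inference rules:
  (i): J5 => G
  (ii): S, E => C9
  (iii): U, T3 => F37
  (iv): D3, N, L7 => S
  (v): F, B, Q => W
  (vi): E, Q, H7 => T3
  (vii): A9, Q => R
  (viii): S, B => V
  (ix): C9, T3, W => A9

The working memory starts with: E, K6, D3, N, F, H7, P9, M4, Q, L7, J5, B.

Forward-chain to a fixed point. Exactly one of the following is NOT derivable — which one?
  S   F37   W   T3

F37

[1] (i) [J5 => G]; (iv) [D3, N, L7 => S]; (v) [F, B, Q => W]; (vi) [E, Q, H7 => T3]. ⇒ new: G, S, W, T3.
[2] (ii) [S, E => C9]; (viii) [S, B => V]. ⇒ new: C9, V.
[3] (ix) [C9, T3, W => A9]. ⇒ new: A9.
[4] (vii) [A9, Q => R]. ⇒ new: R.
Derived: W (round 1), S (round 1), T3 (round 1). F37 never appears in any round.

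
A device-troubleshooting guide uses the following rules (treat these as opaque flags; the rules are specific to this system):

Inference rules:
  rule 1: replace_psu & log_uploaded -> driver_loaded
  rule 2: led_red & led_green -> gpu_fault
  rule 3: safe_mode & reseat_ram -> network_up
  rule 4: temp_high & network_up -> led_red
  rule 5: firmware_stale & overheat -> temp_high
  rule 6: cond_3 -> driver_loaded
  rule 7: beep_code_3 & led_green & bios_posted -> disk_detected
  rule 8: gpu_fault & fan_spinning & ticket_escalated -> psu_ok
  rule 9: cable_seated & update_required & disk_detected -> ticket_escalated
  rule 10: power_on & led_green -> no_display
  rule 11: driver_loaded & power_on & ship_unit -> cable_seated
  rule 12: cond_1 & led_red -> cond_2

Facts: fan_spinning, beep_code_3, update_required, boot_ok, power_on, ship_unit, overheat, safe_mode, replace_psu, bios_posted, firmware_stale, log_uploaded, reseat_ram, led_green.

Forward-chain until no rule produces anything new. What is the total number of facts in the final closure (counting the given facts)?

24

[1] rule 1 [replace_psu & log_uploaded -> driver_loaded]; rule 3 [safe_mode & reseat_ram -> network_up]; rule 5 [firmware_stale & overheat -> temp_high]; rule 7 [beep_code_3 & led_green & bios_posted -> disk_detected]; rule 10 [power_on & led_green -> no_display]. ⇒ new: driver_loaded, network_up, temp_high, disk_detected, no_display.
[2] rule 4 [temp_high & network_up -> led_red]; rule 11 [driver_loaded & power_on & ship_unit -> cable_seated]. ⇒ new: led_red, cable_seated.
[3] rule 2 [led_red & led_green -> gpu_fault]; rule 9 [cable_seated & update_required & disk_detected -> ticket_escalated]. ⇒ new: gpu_fault, ticket_escalated.
[4] rule 8 [gpu_fault & fan_spinning & ticket_escalated -> psu_ok]. ⇒ new: psu_ok.
Closure: {beep_code_3, bios_posted, boot_ok, cable_seated, disk_detected, driver_loaded, fan_spinning, firmware_stale, gpu_fault, led_green, led_red, log_uploaded, network_up, no_display, overheat, power_on, psu_ok, replace_psu, reseat_ram, safe_mode, ship_unit, temp_high, ticket_escalated, update_required} — 24 facts.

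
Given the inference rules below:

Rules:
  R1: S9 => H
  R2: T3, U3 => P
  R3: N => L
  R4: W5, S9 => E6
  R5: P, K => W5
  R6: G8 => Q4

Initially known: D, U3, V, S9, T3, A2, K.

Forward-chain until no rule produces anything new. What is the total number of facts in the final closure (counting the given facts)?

Round 1 fires R1, R2, giving H, P.
Round 2 fires R5, giving W5.
Round 3 fires R4, giving E6.
Closure: {A2, D, E6, H, K, P, S9, T3, U3, V, W5} — 11 facts.

11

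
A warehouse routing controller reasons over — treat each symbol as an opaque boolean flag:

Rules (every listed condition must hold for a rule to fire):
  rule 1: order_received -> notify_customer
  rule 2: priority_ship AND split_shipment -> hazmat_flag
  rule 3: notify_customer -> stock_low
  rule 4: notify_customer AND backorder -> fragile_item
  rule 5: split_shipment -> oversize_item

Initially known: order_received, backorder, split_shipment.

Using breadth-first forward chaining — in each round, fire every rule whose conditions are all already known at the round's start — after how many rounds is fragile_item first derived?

[1] rule 1 [order_received -> notify_customer]; rule 5 [split_shipment -> oversize_item]. ⇒ new: notify_customer, oversize_item.
[2] rule 3 [notify_customer -> stock_low]; rule 4 [notify_customer AND backorder -> fragile_item]. ⇒ new: stock_low, fragile_item.
fragile_item first appears in round 2.

2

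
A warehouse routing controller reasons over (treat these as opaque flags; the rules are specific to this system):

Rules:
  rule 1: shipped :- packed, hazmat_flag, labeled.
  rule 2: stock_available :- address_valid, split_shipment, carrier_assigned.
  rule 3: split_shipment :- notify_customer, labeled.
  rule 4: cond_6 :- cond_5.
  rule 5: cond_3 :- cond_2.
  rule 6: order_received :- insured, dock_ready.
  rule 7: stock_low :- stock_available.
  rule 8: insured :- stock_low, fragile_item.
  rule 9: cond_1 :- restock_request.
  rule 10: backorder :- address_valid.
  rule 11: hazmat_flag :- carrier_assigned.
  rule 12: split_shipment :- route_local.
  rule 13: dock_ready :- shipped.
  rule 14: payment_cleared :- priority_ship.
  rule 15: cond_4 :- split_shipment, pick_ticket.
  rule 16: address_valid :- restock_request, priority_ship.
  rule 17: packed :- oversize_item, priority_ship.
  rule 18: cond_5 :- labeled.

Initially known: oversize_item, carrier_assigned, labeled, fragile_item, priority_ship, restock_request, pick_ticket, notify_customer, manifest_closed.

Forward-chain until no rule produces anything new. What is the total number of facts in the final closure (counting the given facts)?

Round 1: rule 3 [split_shipment :- notify_customer, labeled.]; rule 9 [cond_1 :- restock_request.]; rule 11 [hazmat_flag :- carrier_assigned.]; rule 14 [payment_cleared :- priority_ship.]; rule 16 [address_valid :- restock_request, priority_ship.]; rule 17 [packed :- oversize_item, priority_ship.]; rule 18 [cond_5 :- labeled.]. New: split_shipment, cond_1, hazmat_flag, payment_cleared, address_valid, packed, cond_5.
Round 2: rule 1 [shipped :- packed, hazmat_flag, labeled.]; rule 2 [stock_available :- address_valid, split_shipment, carrier_assigned.]; rule 4 [cond_6 :- cond_5.]; rule 10 [backorder :- address_valid.]; rule 15 [cond_4 :- split_shipment, pick_ticket.]. New: shipped, stock_available, cond_6, backorder, cond_4.
Round 3: rule 7 [stock_low :- stock_available.]; rule 13 [dock_ready :- shipped.]. New: stock_low, dock_ready.
Round 4: rule 8 [insured :- stock_low, fragile_item.]. New: insured.
Round 5: rule 6 [order_received :- insured, dock_ready.]. New: order_received.
Closure: {address_valid, backorder, carrier_assigned, cond_1, cond_4, cond_5, cond_6, dock_ready, fragile_item, hazmat_flag, insured, labeled, manifest_closed, notify_customer, order_received, oversize_item, packed, payment_cleared, pick_ticket, priority_ship, restock_request, shipped, split_shipment, stock_available, stock_low} — 25 facts.

25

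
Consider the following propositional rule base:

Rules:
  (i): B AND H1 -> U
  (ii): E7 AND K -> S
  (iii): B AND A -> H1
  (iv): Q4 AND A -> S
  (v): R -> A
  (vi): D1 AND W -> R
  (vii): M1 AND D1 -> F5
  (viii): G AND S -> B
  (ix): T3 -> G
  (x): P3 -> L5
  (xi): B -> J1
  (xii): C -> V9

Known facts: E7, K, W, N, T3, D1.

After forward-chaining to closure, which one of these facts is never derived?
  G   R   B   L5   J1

L5

Round 1 — (ii), (vi), (ix), derive S, R, G.
Round 2 — (v), (viii), derive A, B.
Round 3 — (iii), (xi), derive H1, J1.
Round 4 — (i), derive U.
Derived: R (round 1), B (round 2), G (round 1), J1 (round 3). L5 never appears in any round.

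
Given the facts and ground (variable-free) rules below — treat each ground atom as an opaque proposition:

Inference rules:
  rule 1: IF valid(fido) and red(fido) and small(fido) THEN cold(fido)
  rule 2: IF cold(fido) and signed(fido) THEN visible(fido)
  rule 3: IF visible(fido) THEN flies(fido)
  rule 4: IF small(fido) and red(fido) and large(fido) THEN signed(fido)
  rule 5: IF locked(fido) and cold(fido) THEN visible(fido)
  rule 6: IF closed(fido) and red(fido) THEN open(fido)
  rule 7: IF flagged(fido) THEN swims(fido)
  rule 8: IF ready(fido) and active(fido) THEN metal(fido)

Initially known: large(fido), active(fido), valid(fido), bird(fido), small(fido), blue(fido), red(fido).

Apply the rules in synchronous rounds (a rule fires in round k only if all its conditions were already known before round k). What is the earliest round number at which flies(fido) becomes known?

3

Round 1: rule 1 [IF valid(fido) and red(fido) and small(fido) THEN cold(fido)]; rule 4 [IF small(fido) and red(fido) and large(fido) THEN signed(fido)]. Adds cold(fido), signed(fido).
Round 2: rule 2 [IF cold(fido) and signed(fido) THEN visible(fido)]. Adds visible(fido).
Round 3: rule 3 [IF visible(fido) THEN flies(fido)]. Adds flies(fido).
flies(fido) first appears in round 3.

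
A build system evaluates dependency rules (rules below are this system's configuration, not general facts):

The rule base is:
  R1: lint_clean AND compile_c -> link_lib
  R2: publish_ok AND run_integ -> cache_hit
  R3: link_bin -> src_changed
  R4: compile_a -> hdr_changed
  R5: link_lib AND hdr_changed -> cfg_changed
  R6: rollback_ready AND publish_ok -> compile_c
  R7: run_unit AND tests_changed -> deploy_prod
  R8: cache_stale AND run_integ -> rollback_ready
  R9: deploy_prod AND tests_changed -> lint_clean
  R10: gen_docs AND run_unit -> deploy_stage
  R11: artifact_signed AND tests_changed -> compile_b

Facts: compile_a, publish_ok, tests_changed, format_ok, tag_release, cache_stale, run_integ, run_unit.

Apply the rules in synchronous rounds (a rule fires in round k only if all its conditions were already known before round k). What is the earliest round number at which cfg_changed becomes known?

4

Round 1: R2 [publish_ok AND run_integ -> cache_hit]; R4 [compile_a -> hdr_changed]; R7 [run_unit AND tests_changed -> deploy_prod]; R8 [cache_stale AND run_integ -> rollback_ready]. Adds cache_hit, hdr_changed, deploy_prod, rollback_ready.
Round 2: R6 [rollback_ready AND publish_ok -> compile_c]; R9 [deploy_prod AND tests_changed -> lint_clean]. Adds compile_c, lint_clean.
Round 3: R1 [lint_clean AND compile_c -> link_lib]. Adds link_lib.
Round 4: R5 [link_lib AND hdr_changed -> cfg_changed]. Adds cfg_changed.
cfg_changed first appears in round 4.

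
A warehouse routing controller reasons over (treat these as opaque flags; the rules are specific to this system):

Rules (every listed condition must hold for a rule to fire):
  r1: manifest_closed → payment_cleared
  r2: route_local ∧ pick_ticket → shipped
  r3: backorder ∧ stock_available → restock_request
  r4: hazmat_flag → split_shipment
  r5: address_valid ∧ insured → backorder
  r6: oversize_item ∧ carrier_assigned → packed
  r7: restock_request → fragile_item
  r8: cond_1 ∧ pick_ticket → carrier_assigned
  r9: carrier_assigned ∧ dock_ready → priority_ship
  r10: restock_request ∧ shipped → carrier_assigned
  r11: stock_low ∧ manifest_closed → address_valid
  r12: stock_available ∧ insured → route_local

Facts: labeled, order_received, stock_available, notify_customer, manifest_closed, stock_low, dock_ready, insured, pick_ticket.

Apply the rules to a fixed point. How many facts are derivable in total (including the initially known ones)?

18

Round 1: r1 [manifest_closed → payment_cleared]; r11 [stock_low ∧ manifest_closed → address_valid]; r12 [stock_available ∧ insured → route_local]. Adds payment_cleared, address_valid, route_local.
Round 2: r2 [route_local ∧ pick_ticket → shipped]; r5 [address_valid ∧ insured → backorder]. Adds shipped, backorder.
Round 3: r3 [backorder ∧ stock_available → restock_request]. Adds restock_request.
Round 4: r7 [restock_request → fragile_item]; r10 [restock_request ∧ shipped → carrier_assigned]. Adds fragile_item, carrier_assigned.
Round 5: r9 [carrier_assigned ∧ dock_ready → priority_ship]. Adds priority_ship.
Closure: {address_valid, backorder, carrier_assigned, dock_ready, fragile_item, insured, labeled, manifest_closed, notify_customer, order_received, payment_cleared, pick_ticket, priority_ship, restock_request, route_local, shipped, stock_available, stock_low} — 18 facts.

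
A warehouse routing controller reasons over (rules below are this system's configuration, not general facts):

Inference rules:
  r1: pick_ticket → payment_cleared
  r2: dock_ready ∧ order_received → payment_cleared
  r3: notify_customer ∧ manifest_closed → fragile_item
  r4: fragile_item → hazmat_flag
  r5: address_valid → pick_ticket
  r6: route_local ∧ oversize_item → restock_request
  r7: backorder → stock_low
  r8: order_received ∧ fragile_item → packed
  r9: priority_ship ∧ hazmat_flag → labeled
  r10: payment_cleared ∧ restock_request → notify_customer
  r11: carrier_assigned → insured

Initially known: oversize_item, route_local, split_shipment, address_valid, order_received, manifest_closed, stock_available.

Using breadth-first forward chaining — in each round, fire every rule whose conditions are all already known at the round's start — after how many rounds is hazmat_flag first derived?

Round 1 — r5, r6, derive pick_ticket, restock_request.
Round 2 — r1, derive payment_cleared.
Round 3 — r10, derive notify_customer.
Round 4 — r3, derive fragile_item.
Round 5 — r4, r8, derive hazmat_flag, packed.
hazmat_flag first appears in round 5.

5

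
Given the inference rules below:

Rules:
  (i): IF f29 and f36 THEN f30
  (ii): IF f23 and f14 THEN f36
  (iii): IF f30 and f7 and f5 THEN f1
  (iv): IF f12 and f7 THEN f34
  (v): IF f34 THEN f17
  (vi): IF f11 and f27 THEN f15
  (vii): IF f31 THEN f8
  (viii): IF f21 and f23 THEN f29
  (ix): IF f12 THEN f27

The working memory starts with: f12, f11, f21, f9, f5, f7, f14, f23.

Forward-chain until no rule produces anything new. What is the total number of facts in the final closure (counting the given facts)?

16

Round 1: (ii) [IF f23 and f14 THEN f36]; (iv) [IF f12 and f7 THEN f34]; (viii) [IF f21 and f23 THEN f29]; (ix) [IF f12 THEN f27]. Adds f36, f34, f29, f27.
Round 2: (i) [IF f29 and f36 THEN f30]; (v) [IF f34 THEN f17]; (vi) [IF f11 and f27 THEN f15]. Adds f30, f17, f15.
Round 3: (iii) [IF f30 and f7 and f5 THEN f1]. Adds f1.
Closure: {f1, f11, f12, f14, f15, f17, f21, f23, f27, f29, f30, f34, f36, f5, f7, f9} — 16 facts.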